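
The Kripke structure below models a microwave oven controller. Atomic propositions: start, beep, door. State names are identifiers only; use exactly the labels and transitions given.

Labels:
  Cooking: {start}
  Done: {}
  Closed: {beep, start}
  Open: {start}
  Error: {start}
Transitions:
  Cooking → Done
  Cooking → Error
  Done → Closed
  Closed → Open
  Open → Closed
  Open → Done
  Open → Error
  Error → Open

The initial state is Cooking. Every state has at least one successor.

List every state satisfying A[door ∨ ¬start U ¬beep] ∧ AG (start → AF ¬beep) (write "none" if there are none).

States satisfying door ∨ ¬start: {Done}.
States satisfying ¬beep: {Cooking, Done, Open, Error}.
States satisfying A[door ∨ ¬start U ¬beep]: {Cooking, Done, Open, Error}.
States satisfying start → AF ¬beep: {Cooking, Done, Closed, Open, Error}.
States satisfying AG (start → AF ¬beep): {Cooking, Done, Closed, Open, Error}.
States satisfying A[door ∨ ¬start U ¬beep] ∧ AG (start → AF ¬beep): {Cooking, Done, Open, Error}.

{Cooking, Done, Open, Error}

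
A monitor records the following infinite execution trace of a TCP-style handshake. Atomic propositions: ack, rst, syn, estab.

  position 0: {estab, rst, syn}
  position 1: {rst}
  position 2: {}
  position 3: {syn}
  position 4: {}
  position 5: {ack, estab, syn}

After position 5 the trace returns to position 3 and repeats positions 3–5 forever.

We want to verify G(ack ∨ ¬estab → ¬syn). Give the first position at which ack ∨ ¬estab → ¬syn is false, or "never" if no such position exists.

3

Check ack ∨ ¬estab → ¬syn at each position in order: 0 ✓, 1 ✓, 2 ✓.
At position 3 the labels are {syn}, so ack ∨ ¬estab → ¬syn is false there. This is the first violation.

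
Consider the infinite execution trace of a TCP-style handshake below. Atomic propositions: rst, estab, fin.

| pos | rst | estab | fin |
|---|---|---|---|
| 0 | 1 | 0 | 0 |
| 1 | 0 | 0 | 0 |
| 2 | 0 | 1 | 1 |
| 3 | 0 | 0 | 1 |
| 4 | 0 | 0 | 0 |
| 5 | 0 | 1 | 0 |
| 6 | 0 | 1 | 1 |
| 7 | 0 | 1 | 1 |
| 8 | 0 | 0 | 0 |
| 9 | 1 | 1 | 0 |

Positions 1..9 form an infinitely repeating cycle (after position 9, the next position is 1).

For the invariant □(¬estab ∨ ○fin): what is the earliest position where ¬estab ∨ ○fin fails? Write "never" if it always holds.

7

Check ¬estab ∨ ○fin at each position in order: 0 ✓, 1 ✓, 2 ✓, 3 ✓, 4 ✓, 5 ✓, 6 ✓.
At position 7 the labels are {estab, fin} and the next position 8 has {}, so ¬estab ∨ ○fin is false there. This is the first violation.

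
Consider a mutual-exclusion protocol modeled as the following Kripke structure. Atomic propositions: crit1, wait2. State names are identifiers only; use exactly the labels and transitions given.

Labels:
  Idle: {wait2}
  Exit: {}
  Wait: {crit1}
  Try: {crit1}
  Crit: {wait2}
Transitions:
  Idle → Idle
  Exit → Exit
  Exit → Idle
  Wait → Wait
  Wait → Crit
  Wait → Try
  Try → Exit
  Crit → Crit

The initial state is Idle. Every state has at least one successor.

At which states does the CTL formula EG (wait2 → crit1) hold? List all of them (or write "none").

States satisfying wait2 → crit1: {Exit, Wait, Try}.
States satisfying EG (wait2 → crit1): {Exit, Wait, Try}.

{Exit, Wait, Try}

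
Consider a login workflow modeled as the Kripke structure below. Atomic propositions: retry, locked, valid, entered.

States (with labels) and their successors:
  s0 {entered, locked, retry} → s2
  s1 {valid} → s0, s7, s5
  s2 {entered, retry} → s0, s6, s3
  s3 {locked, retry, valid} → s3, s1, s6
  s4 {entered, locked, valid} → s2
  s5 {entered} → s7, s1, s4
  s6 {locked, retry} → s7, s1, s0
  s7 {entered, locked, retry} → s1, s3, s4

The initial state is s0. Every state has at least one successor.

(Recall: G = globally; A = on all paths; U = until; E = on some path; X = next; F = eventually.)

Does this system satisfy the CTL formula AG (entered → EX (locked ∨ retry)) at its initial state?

Satisfied

States satisfying entered → EX (locked ∨ retry): {s0, s1, s2, s3, s4, s5, s6, s7}.
States satisfying AG (entered → EX (locked ∨ retry)): {s0, s1, s2, s3, s4, s5, s6, s7}.
Every state reachable from s0 satisfies entered → EX (locked ∨ retry).
s0 ∈ Sat(AG (entered → EX (locked ∨ retry))).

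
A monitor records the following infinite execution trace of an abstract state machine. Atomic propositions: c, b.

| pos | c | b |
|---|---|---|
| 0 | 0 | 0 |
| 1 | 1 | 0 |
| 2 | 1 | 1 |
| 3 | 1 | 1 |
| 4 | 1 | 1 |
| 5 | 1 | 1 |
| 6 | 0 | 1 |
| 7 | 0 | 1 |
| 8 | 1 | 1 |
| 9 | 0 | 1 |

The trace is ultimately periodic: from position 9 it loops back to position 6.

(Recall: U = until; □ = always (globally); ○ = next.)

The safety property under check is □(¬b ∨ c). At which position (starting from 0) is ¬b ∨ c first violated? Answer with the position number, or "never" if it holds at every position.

6

Check ¬b ∨ c at each position in order: 0 ✓, 1 ✓, 2 ✓, 3 ✓, 4 ✓, 5 ✓.
At position 6 the labels are {b}, so ¬b ∨ c is false there. This is the first violation.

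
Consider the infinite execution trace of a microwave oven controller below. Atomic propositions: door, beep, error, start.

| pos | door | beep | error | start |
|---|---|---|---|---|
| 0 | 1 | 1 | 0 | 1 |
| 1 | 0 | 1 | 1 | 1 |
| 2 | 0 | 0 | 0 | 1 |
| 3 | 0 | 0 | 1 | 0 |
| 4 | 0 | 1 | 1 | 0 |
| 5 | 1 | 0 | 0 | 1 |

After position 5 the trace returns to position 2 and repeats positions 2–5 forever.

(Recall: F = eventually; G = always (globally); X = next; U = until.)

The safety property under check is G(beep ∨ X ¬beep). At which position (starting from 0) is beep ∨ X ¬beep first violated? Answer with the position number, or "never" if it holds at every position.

Check beep ∨ X ¬beep at each position in order: 0 ✓, 1 ✓, 2 ✓.
At position 3 the labels are {error} and the next position 4 has {beep, error}, so beep ∨ X ¬beep is false there. This is the first violation.

3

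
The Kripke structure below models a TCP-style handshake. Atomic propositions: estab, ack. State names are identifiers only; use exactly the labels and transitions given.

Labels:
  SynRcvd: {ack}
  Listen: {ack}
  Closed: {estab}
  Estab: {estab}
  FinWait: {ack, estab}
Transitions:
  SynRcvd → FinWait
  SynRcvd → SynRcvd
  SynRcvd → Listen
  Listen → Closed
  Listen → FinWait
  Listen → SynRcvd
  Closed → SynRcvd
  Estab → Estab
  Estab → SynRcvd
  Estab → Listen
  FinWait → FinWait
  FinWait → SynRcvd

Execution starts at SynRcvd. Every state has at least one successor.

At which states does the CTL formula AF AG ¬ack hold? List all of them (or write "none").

none

States satisfying AG ¬ack: ∅.
States satisfying AF AG ¬ack: ∅.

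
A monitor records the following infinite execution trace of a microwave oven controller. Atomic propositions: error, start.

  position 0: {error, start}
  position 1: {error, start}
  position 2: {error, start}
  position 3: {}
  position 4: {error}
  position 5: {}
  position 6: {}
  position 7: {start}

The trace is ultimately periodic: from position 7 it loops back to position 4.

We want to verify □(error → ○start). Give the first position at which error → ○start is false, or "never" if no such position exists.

2

Check error → ○start at each position in order: 0 ✓, 1 ✓.
At position 2 the labels are {error, start} and the next position 3 has {}, so error → ○start is false there. This is the first violation.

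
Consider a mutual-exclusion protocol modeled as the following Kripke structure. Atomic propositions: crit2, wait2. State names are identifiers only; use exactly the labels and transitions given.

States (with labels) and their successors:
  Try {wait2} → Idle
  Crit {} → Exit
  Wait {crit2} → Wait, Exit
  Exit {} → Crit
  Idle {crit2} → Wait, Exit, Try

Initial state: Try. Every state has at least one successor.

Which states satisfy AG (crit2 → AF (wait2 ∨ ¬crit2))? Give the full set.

{Crit, Exit}

States satisfying crit2 → AF (wait2 ∨ ¬crit2): {Try, Crit, Exit}.
States satisfying AG (crit2 → AF (wait2 ∨ ¬crit2)): {Crit, Exit}.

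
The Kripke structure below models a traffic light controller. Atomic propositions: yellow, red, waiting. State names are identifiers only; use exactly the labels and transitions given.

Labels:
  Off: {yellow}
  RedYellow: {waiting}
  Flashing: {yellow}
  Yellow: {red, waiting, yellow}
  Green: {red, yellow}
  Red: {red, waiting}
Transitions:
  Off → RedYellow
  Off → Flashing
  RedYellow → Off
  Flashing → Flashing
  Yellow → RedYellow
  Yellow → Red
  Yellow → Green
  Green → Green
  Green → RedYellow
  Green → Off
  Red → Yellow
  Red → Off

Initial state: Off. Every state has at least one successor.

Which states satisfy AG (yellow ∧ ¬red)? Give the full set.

States satisfying yellow ∧ ¬red: {Off, Flashing}.
States satisfying AG (yellow ∧ ¬red): {Flashing}.

{Flashing}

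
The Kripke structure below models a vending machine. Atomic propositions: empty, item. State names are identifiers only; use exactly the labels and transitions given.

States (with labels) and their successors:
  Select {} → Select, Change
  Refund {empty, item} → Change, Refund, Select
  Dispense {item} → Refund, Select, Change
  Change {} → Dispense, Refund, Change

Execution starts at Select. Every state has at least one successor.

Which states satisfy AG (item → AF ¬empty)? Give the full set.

States satisfying item → AF ¬empty: {Select, Dispense, Change}.
States satisfying AG (item → AF ¬empty): ∅.

none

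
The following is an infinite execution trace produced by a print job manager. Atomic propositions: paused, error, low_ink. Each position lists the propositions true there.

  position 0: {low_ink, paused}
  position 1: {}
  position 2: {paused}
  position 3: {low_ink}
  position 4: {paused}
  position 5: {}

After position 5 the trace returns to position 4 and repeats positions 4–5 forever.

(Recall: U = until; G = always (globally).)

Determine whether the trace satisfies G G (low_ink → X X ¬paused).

Violated

G (low_ink → X X ¬paused) must hold at every position from 0 onward. It fails at position 0, so G G (low_ink → X X ¬paused) is false.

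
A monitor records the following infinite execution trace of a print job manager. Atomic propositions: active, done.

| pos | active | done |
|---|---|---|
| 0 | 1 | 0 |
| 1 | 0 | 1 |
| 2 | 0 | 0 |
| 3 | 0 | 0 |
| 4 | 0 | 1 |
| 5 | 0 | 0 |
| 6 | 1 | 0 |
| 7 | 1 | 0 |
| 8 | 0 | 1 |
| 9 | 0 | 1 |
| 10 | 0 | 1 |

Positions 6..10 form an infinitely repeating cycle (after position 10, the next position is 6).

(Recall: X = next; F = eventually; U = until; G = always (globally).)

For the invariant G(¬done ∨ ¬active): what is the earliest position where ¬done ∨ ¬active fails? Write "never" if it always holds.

¬done ∨ ¬active holds at every position 0..10, and those are all the positions the trace ever visits, so the invariant G(¬done ∨ ¬active) is never violated.

never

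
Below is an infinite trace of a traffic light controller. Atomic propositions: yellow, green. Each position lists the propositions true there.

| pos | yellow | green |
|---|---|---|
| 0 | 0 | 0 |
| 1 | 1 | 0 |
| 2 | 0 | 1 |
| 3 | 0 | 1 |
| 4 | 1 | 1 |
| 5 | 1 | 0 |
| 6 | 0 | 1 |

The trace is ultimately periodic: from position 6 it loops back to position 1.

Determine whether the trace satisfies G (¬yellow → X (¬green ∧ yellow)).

¬yellow → X (¬green ∧ yellow) must hold at every position from 0 onward. It fails at position 2, so G (¬yellow → X (¬green ∧ yellow)) is false.
Positions where ¬yellow holds: 0, 2, 3, 6.
Check X (¬green ∧ yellow) at each: 0→ok, 2→fails, 3→fails, 6→ok.

No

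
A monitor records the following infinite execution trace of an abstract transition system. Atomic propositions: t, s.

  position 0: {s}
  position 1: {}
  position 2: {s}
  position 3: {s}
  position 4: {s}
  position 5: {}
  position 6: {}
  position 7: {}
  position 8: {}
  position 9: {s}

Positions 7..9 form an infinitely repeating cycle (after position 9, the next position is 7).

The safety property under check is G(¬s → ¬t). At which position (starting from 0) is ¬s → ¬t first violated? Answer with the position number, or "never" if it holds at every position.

¬s → ¬t holds at every position 0..9, and those are all the positions the trace ever visits, so the invariant G(¬s → ¬t) is never violated.

never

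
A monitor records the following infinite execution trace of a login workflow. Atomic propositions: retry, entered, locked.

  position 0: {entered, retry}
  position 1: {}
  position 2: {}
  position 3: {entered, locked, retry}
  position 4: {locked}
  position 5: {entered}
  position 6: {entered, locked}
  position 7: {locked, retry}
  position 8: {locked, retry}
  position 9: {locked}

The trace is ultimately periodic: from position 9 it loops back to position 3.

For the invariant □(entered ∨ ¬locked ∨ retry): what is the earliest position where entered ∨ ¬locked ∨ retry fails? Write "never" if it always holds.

4

Check entered ∨ ¬locked ∨ retry at each position in order: 0 ✓, 1 ✓, 2 ✓, 3 ✓.
At position 4 the labels are {locked}, so entered ∨ ¬locked ∨ retry is false there. This is the first violation.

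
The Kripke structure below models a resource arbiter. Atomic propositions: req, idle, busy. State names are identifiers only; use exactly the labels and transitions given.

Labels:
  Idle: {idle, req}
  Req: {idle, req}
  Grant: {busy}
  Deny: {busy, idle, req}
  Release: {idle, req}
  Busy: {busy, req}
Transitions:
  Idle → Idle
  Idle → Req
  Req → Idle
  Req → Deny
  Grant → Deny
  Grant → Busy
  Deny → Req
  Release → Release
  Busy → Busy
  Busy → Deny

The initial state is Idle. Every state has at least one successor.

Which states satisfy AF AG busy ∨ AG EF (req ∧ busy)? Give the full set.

States satisfying AG busy: ∅.
States satisfying AF AG busy: ∅.
States satisfying EF (req ∧ busy): {Idle, Req, Grant, Deny, Busy}.
States satisfying AG EF (req ∧ busy): {Idle, Req, Grant, Deny, Busy}.
States satisfying AF AG busy ∨ AG EF (req ∧ busy): {Idle, Req, Grant, Deny, Busy}.

{Idle, Req, Grant, Deny, Busy}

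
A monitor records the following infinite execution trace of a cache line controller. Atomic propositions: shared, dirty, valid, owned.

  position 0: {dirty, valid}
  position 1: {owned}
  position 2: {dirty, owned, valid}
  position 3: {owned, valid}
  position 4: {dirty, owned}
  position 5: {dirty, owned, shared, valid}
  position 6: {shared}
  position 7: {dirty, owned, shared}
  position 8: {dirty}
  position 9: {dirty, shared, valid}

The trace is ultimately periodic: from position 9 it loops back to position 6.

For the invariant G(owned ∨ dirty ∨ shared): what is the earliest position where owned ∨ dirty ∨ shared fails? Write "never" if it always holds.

never

owned ∨ dirty ∨ shared holds at every position 0..9, and those are all the positions the trace ever visits, so the invariant G(owned ∨ dirty ∨ shared) is never violated.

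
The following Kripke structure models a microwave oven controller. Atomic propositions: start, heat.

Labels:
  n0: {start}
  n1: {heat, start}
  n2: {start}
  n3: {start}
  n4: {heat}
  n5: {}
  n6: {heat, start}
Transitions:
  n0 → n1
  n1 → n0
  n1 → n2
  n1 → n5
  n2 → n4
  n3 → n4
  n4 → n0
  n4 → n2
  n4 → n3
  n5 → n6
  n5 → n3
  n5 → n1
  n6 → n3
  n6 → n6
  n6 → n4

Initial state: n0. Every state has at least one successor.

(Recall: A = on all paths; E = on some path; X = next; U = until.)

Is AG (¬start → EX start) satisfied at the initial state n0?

Holds

States satisfying ¬start → EX start: {n0, n1, n2, n3, n4, n5, n6}.
States satisfying AG (¬start → EX start): {n0, n1, n2, n3, n4, n5, n6}.
Every state reachable from n0 satisfies ¬start → EX start.
n0 ∈ Sat(AG (¬start → EX start)).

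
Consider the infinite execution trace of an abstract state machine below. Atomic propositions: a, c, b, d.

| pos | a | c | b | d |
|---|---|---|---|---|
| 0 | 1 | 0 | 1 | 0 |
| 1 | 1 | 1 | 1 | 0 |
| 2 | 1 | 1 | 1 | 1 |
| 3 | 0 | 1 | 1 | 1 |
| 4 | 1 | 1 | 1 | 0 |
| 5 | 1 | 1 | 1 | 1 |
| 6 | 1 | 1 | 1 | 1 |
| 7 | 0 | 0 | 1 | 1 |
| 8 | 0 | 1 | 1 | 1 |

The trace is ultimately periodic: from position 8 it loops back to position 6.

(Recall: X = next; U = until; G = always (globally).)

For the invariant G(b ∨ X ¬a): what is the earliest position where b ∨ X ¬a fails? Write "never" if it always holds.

never

b ∨ X ¬a holds at every position 0..8, and those are all the positions the trace ever visits, so the invariant G(b ∨ X ¬a) is never violated.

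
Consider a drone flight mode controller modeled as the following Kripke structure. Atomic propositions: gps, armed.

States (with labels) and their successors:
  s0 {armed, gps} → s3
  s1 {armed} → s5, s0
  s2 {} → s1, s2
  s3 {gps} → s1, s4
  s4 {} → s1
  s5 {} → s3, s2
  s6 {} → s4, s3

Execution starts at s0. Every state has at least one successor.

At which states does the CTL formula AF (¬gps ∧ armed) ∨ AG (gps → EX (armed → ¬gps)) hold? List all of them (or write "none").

{s0, s1, s2, s3, s4, s5, s6}

States satisfying ¬gps ∧ armed: {s1}.
States satisfying AF (¬gps ∧ armed): {s0, s1, s3, s4, s6}.
States satisfying gps → EX (armed → ¬gps): {s0, s1, s2, s3, s4, s5, s6}.
States satisfying AG (gps → EX (armed → ¬gps)): {s0, s1, s2, s3, s4, s5, s6}.
States satisfying AF (¬gps ∧ armed) ∨ AG (gps → EX (armed → ¬gps)): {s0, s1, s2, s3, s4, s5, s6}.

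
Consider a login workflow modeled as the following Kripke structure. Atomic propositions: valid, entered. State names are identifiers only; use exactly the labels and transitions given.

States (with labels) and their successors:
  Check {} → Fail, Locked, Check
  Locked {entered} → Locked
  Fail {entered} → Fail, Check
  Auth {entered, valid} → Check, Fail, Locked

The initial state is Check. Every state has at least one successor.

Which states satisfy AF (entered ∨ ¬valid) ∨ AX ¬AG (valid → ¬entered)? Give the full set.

States satisfying entered ∨ ¬valid: {Check, Locked, Fail, Auth}.
States satisfying AF (entered ∨ ¬valid): {Check, Locked, Fail, Auth}.
States satisfying ¬AG (valid → ¬entered): {Auth}.
States satisfying AX ¬AG (valid → ¬entered): ∅.
States satisfying AF (entered ∨ ¬valid) ∨ AX ¬AG (valid → ¬entered): {Check, Locked, Fail, Auth}.

{Check, Locked, Fail, Auth}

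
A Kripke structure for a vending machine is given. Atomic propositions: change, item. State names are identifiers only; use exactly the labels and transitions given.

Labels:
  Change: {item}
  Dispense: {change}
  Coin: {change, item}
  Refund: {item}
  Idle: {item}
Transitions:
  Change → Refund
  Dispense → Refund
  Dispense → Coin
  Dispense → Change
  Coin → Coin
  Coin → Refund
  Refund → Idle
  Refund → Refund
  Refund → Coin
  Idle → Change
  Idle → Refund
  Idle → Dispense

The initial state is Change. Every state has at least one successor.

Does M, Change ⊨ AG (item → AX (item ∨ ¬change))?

Does not hold

States satisfying item → AX (item ∨ ¬change): {Change, Dispense, Coin, Refund}.
States satisfying AG (item → AX (item ∨ ¬change)): ∅.
Idle is reachable from Change and violates item → AX (item ∨ ¬change), so AG fails at Change.
Change ∉ Sat(AG (item → AX (item ∨ ¬change))).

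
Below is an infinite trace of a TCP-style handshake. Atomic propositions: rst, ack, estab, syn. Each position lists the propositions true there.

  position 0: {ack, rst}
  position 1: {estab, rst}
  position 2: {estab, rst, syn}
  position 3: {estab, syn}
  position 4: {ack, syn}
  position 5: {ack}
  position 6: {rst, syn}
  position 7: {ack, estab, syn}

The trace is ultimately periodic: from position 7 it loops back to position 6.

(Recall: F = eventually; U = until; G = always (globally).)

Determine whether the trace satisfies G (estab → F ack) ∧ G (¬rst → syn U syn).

estab → F ack holds at every position 0..7, and those are all positions ever visited, so G (estab → F ack) holds.
Positions where estab holds: 1, 2, 3, 7.
Check F ack at each: 1→ok, 2→ok, 3→ok, 7→ok.
¬rst → syn U syn must hold at every position from 0 onward. It fails at position 5, so G (¬rst → syn U syn) is false.
Positions where ¬rst holds: 3, 4, 5, 7.
Check syn U syn at each: 3→ok, 4→ok, 5→fails, 7→ok.
At position 0: G (estab → F ack) is true; G (¬rst → syn U syn) is false; so G (estab → F ack) ∧ G (¬rst → syn U syn) is false.

Does not hold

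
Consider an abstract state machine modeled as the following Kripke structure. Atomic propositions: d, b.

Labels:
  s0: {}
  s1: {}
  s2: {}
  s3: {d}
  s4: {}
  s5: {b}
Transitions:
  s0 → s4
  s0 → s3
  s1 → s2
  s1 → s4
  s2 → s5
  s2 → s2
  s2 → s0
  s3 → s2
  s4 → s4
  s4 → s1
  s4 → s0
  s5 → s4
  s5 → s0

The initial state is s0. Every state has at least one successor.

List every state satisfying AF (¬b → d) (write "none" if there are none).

{s3, s5}

States satisfying ¬b → d: {s3, s5}.
States satisfying AF (¬b → d): {s3, s5}.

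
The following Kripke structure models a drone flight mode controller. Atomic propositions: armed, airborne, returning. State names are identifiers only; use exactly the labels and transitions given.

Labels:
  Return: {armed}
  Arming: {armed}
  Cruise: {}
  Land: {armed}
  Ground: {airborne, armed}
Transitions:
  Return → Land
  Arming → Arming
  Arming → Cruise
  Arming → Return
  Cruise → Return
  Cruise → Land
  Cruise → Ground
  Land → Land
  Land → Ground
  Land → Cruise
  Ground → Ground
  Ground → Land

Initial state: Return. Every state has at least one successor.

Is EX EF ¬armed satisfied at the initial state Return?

Holds

States satisfying EF ¬armed: {Return, Arming, Cruise, Land, Ground}.
States satisfying EX EF ¬armed: {Return, Arming, Cruise, Land, Ground}.
Return ∈ Sat(EX EF ¬armed).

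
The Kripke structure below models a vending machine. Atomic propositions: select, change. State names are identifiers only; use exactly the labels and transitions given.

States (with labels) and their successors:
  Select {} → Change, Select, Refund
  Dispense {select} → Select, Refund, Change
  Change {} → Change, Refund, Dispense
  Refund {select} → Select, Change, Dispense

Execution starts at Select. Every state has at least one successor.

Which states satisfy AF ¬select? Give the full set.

{Select, Change}

States satisfying ¬select: {Select, Change}.
States satisfying AF ¬select: {Select, Change}.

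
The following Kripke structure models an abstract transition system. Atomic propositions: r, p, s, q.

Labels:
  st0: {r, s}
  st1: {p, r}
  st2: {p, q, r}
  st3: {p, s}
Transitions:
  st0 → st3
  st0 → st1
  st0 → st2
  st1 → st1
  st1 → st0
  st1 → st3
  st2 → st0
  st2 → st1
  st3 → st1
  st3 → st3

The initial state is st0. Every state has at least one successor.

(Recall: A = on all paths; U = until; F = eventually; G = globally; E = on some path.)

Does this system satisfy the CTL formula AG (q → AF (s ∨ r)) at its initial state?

Holds

States satisfying q → AF (s ∨ r): {st0, st1, st2, st3}.
States satisfying AG (q → AF (s ∨ r)): {st0, st1, st2, st3}.
Every state reachable from st0 satisfies q → AF (s ∨ r).
st0 ∈ Sat(AG (q → AF (s ∨ r))).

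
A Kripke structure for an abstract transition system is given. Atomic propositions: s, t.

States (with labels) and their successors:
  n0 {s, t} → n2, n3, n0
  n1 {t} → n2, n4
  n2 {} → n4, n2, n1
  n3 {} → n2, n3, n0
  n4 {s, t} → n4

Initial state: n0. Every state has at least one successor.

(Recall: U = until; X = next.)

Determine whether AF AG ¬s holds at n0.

States satisfying AG ¬s: ∅.
States satisfying AF AG ¬s: ∅.
There is a path from n0 along which AG ¬s never holds.
n0 ∉ Sat(AF AG ¬s).

Violated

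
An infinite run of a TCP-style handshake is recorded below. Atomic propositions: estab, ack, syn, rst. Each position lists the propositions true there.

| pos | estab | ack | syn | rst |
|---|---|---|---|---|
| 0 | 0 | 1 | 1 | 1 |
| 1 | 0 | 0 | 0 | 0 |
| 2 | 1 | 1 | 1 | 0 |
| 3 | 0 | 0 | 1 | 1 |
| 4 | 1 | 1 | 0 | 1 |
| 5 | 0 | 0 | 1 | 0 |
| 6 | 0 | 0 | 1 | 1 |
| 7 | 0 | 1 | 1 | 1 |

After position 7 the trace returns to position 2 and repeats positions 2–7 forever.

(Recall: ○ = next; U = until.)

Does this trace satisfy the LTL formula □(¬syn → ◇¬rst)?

Satisfied

¬syn → ◇¬rst holds at every position 0..7, and those are all positions ever visited, so □(¬syn → ◇¬rst) holds.
Positions where ¬syn holds: 1, 4.
Check ◇¬rst at each: 1→ok, 4→ok.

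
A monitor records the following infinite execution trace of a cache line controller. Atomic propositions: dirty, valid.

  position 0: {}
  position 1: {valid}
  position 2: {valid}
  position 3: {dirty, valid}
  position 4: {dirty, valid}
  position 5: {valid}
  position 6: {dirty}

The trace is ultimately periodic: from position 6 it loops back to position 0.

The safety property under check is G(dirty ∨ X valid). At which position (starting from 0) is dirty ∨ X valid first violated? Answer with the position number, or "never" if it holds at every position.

5

Check dirty ∨ X valid at each position in order: 0 ✓, 1 ✓, 2 ✓, 3 ✓, 4 ✓.
At position 5 the labels are {valid} and the next position 6 has {dirty}, so dirty ∨ X valid is false there. This is the first violation.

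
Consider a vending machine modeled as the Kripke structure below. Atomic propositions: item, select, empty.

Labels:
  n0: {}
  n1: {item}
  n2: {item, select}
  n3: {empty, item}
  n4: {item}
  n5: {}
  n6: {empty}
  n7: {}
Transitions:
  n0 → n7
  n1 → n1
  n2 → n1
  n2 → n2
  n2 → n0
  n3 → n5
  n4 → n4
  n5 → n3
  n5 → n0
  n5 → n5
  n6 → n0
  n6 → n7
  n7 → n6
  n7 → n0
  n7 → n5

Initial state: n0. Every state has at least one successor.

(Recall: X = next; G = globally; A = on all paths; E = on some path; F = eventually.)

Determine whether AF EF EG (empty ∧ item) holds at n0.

States satisfying EF EG (empty ∧ item): ∅.
States satisfying AF EF EG (empty ∧ item): ∅.
There is a path from n0 along which EF EG (empty ∧ item) never holds.
n0 ∉ Sat(AF EF EG (empty ∧ item)).

No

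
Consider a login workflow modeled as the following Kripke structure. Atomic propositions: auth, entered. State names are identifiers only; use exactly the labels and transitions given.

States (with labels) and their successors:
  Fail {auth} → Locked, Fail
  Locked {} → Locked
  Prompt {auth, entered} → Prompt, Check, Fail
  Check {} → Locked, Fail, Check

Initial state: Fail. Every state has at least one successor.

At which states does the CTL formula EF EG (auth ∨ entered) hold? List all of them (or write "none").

{Fail, Prompt, Check}

States satisfying EG (auth ∨ entered): {Fail, Prompt}.
States satisfying EF EG (auth ∨ entered): {Fail, Prompt, Check}.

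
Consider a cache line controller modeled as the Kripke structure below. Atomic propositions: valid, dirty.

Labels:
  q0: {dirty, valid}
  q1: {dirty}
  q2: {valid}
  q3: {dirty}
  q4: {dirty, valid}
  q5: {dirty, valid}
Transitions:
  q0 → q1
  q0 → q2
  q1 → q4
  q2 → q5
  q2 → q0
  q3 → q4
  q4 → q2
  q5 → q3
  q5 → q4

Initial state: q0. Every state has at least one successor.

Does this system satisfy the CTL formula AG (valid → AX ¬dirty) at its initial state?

Does not hold

States satisfying valid → AX ¬dirty: {q1, q3, q4}.
States satisfying AG (valid → AX ¬dirty): ∅.
q0 is reachable from q0 and violates valid → AX ¬dirty, so AG fails at q0.
q0 ∉ Sat(AG (valid → AX ¬dirty)).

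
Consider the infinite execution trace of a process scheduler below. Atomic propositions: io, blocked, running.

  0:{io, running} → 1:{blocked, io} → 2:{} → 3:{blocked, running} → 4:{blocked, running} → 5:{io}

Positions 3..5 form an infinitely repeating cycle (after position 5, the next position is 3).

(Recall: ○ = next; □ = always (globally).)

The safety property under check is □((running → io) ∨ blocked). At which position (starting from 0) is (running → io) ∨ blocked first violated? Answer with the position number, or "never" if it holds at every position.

(running → io) ∨ blocked holds at every position 0..5, and those are all the positions the trace ever visits, so the invariant □((running → io) ∨ blocked) is never violated.

never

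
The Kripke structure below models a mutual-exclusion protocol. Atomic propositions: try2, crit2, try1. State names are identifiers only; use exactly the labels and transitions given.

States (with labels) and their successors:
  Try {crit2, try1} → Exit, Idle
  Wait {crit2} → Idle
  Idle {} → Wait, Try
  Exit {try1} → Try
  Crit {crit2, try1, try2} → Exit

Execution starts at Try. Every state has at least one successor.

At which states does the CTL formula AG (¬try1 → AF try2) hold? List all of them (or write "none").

none

States satisfying ¬try1 → AF try2: {Try, Exit, Crit}.
States satisfying AG (¬try1 → AF try2): ∅.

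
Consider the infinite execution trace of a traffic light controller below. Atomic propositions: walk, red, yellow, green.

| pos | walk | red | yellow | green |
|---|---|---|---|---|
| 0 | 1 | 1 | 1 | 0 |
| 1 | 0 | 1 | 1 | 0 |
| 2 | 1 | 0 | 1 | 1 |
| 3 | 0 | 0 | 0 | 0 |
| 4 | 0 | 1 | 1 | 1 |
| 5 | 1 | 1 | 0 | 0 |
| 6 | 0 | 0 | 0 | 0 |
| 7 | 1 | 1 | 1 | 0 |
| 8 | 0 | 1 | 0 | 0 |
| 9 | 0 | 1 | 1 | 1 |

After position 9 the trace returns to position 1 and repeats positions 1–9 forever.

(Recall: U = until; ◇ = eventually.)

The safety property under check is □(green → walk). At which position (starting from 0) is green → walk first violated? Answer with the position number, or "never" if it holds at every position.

Check green → walk at each position in order: 0 ✓, 1 ✓, 2 ✓, 3 ✓.
At position 4 the labels are {green, red, yellow}, so green → walk is false there. This is the first violation.

4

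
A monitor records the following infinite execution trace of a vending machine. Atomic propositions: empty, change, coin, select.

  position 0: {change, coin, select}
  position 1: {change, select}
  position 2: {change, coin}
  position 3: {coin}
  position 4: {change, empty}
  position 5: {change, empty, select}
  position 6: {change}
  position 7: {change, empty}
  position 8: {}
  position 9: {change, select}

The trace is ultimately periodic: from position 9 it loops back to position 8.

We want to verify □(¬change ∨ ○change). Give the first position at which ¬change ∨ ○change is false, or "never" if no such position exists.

2

Check ¬change ∨ ○change at each position in order: 0 ✓, 1 ✓.
At position 2 the labels are {change, coin} and the next position 3 has {coin}, so ¬change ∨ ○change is false there. This is the first violation.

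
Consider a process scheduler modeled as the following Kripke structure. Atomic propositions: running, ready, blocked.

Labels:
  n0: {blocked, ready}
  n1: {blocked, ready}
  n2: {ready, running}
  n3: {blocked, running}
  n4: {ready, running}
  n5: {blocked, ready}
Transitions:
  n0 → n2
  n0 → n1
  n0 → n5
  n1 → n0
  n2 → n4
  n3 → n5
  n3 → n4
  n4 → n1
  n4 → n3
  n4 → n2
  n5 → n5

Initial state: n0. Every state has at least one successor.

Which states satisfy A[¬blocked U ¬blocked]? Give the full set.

{n2, n4}

States satisfying ¬blocked: {n2, n4}.
States satisfying A[¬blocked U ¬blocked]: {n2, n4}.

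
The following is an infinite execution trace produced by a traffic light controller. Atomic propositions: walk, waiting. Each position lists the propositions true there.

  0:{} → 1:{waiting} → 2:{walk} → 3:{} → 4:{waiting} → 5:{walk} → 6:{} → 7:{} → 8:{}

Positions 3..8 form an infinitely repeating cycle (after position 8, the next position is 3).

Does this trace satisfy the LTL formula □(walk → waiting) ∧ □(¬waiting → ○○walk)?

Violated

walk → waiting must hold at every position from 0 onward. It fails at position 2, so □(walk → waiting) is false.
Positions where walk holds: 2, 5.
Check waiting at each: 2→fails, 5→fails.
¬waiting → ○○walk must hold at every position from 0 onward. It fails at position 2, so □(¬waiting → ○○walk) is false.
Positions where ¬waiting holds: 0, 2, 3, 5, 6, 7, 8.
Check ○○walk at each: 0→ok, 2→fails, 3→ok, 5→fails, 6→fails, 7→fails, 8→fails.
At position 0: □(walk → waiting) is false; □(¬waiting → ○○walk) is false; so □(walk → waiting) ∧ □(¬waiting → ○○walk) is false.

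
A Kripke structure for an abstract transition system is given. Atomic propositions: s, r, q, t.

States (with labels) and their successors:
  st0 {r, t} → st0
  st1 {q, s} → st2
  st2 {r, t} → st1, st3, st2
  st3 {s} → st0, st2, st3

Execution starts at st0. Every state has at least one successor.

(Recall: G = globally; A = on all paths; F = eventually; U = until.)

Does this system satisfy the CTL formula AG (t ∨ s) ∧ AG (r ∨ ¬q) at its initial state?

States satisfying t ∨ s: {st0, st1, st2, st3}.
States satisfying AG (t ∨ s): {st0, st1, st2, st3}.
States satisfying r ∨ ¬q: {st0, st2, st3}.
States satisfying AG (r ∨ ¬q): {st0}.
States satisfying AG (t ∨ s) ∧ AG (r ∨ ¬q): {st0}.
st0 ∈ Sat(AG (t ∨ s) ∧ AG (r ∨ ¬q)).

Holds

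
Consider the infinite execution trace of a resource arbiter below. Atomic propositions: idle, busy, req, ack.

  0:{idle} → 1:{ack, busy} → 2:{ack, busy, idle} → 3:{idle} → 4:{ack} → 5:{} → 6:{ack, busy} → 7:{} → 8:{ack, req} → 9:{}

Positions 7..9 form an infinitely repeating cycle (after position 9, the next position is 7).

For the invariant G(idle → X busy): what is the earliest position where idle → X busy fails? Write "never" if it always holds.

Check idle → X busy at each position in order: 0 ✓, 1 ✓.
At position 2 the labels are {ack, busy, idle} and the next position 3 has {idle}, so idle → X busy is false there. This is the first violation.

2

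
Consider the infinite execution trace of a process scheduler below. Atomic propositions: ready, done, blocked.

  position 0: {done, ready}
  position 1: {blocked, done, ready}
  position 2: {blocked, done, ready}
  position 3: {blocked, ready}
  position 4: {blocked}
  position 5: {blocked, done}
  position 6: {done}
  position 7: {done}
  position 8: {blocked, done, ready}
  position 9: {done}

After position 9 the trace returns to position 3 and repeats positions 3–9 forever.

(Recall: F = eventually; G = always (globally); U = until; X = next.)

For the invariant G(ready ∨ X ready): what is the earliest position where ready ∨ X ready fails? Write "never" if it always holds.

Check ready ∨ X ready at each position in order: 0 ✓, 1 ✓, 2 ✓, 3 ✓.
At position 4 the labels are {blocked} and the next position 5 has {blocked, done}, so ready ∨ X ready is false there. This is the first violation.

4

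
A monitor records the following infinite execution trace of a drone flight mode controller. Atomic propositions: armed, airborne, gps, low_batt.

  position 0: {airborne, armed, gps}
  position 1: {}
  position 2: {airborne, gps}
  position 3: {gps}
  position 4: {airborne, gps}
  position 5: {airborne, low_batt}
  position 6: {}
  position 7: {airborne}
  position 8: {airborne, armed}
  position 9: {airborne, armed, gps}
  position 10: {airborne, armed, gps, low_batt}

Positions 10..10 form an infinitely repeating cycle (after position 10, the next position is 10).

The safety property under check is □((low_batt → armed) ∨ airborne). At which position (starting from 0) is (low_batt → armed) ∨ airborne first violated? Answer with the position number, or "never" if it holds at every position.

(low_batt → armed) ∨ airborne holds at every position 0..10, and those are all the positions the trace ever visits, so the invariant □((low_batt → armed) ∨ airborne) is never violated.

never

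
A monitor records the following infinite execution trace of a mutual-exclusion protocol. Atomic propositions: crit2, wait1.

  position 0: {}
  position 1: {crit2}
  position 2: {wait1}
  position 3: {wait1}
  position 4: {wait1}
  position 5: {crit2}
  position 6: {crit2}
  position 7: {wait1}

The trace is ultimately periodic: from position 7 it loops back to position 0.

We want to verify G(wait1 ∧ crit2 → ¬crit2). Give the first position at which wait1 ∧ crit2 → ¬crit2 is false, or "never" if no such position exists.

never

wait1 ∧ crit2 → ¬crit2 holds at every position 0..7, and those are all the positions the trace ever visits, so the invariant G(wait1 ∧ crit2 → ¬crit2) is never violated.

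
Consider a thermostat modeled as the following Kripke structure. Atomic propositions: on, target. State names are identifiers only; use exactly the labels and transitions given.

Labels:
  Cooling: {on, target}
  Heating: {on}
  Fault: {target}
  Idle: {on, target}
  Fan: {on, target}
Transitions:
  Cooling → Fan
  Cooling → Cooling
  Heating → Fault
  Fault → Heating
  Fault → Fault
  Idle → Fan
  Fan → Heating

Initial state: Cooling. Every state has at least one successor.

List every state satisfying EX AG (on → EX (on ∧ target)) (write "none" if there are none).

none

States satisfying AG (on → EX (on ∧ target)): ∅.
States satisfying EX AG (on → EX (on ∧ target)): ∅.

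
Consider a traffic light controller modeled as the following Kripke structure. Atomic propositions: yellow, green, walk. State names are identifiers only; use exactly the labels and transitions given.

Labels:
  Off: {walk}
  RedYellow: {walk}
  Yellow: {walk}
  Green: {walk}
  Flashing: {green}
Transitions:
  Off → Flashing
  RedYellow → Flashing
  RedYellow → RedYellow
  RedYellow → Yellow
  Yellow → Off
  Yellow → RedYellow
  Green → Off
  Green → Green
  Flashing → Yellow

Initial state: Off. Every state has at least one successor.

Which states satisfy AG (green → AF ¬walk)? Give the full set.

{Off, RedYellow, Yellow, Green, Flashing}

States satisfying green → AF ¬walk: {Off, RedYellow, Yellow, Green, Flashing}.
States satisfying AG (green → AF ¬walk): {Off, RedYellow, Yellow, Green, Flashing}.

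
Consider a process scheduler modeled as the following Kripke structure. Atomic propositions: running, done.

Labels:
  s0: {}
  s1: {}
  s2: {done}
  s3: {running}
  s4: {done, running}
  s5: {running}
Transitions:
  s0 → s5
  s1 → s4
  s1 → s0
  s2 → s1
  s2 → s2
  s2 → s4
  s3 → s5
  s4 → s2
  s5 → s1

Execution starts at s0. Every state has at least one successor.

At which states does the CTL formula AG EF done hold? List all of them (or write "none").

{s0, s1, s2, s3, s4, s5}

States satisfying EF done: {s0, s1, s2, s3, s4, s5}.
States satisfying AG EF done: {s0, s1, s2, s3, s4, s5}.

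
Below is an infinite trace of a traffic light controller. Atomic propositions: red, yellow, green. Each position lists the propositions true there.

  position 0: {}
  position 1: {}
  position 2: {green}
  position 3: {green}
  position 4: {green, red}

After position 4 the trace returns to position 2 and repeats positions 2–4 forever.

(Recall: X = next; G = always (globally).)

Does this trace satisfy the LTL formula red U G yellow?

Walking from position 0: at position 0, G yellow has not yet held and red fails, so red U G yellow is false.

Does not hold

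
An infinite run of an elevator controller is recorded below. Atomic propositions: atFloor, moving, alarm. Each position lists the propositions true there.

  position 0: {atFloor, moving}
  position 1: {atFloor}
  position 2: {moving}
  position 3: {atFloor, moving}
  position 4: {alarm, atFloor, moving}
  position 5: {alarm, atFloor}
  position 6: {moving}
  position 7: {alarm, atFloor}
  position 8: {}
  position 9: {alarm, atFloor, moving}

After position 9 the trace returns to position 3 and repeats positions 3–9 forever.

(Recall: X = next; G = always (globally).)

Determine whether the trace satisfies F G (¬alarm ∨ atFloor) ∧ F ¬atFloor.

G (¬alarm ∨ atFloor) holds at position 0, which is reachable from 0, so F G (¬alarm ∨ atFloor) holds.
¬atFloor holds at position 2, which is reachable from 0, so F ¬atFloor holds.
At position 0: F G (¬alarm ∨ atFloor) is true; F ¬atFloor is true; so F G (¬alarm ∨ atFloor) ∧ F ¬atFloor is true.

Satisfied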